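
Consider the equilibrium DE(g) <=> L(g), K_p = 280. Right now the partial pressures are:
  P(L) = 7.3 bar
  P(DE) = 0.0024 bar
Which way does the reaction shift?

Q_p = P(L) / P(DE) = (7.3) / (0.0024) = 3000
Q_p = 3000 > K_p = 280, so the reverse reaction proceeds.

reverse (toward reactants)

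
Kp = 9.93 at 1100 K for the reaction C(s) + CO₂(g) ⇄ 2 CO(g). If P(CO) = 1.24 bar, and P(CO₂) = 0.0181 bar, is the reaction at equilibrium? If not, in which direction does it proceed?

(C is a pure solid — omitted from Qp.)
Qp = P(CO)² / P(CO₂) = (1.24)² / (0.0181) = 85.0
Qp = 85.0 > Kp = 9.93, so the reverse reaction proceeds.

to the left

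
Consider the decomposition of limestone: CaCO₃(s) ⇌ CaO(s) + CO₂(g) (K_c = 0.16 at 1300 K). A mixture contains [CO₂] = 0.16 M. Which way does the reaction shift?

(CaCO₃, CaO are pure solids — omitted from Q_c.)
Q_c = [CO₂] = 0.16
Q_c = 0.16 = K_c, so the system is already at equilibrium.

neither direction; the system is at equilibrium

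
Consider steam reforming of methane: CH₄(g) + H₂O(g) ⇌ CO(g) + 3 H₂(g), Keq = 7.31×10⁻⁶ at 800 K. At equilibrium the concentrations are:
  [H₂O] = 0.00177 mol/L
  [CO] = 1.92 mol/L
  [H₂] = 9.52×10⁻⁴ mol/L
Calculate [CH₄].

[CH₄] = 0.128 mol/L

At equilibrium, Keq = [CO]·[H₂]³ / ([CH₄]·[H₂O]) = 7.31×10⁻⁶.
(1.92)·(9.52×10⁻⁴)³ / (([CH₄])·(0.00177)) = 7.31×10⁻⁶
[CH₄] = 0.128 mol/L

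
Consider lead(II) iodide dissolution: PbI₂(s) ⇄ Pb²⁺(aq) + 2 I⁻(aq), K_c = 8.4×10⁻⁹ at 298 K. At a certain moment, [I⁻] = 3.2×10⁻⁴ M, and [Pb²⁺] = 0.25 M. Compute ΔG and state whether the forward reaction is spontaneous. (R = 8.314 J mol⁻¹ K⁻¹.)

(PbI₂ is a pure solid — omitted from Q_c.)
Q_c = [Pb²⁺]·[I⁻]² = (0.25)·(3.2×10⁻⁴)² = 2.56×10⁻⁸
ΔG = RT ln(Q_c/K_c) = (8.314 J mol⁻¹ K⁻¹)(298 K) × ln(2.56×10⁻⁸/8.4×10⁻⁹)
   = (2.478 kJ/mol)(1.114) = 2.76 kJ/mol
ΔG > 0, so the forward reaction is non-spontaneous (proceeds in reverse).

ΔG = 2.76 kJ/mol; the forward reaction is non-spontaneous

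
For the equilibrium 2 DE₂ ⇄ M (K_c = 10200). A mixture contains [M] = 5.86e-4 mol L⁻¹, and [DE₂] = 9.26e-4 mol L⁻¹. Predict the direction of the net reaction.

to the right

Q_c = [M] / [DE₂]² = (5.86e-4) / (9.26e-4)² = 683
Q_c = 683 < K_c = 10200, so the forward reaction proceeds.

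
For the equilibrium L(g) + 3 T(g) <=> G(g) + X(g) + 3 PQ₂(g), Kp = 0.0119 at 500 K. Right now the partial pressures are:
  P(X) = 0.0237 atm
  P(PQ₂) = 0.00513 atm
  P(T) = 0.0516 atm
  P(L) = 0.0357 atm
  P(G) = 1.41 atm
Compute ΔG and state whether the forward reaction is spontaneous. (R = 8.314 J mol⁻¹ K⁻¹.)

ΔG = -10.6 kJ/mol; the forward reaction is spontaneous

Qp = P(G)·P(X)·P(PQ₂)³ / (P(L)·P(T)³) = (1.41)·(0.0237)·(0.00513)³ / ((0.0357)·(0.0516)³) = 9.20×10⁻⁴
ΔG = RT ln(Qp/Kp) = (8.314 J mol⁻¹ K⁻¹)(500 K) × ln(9.20×10⁻⁴/0.0119)
   = (4.157 kJ/mol)(-2.560) = -10.6 kJ/mol
ΔG < 0, so the forward reaction is spontaneous (proceeds forward).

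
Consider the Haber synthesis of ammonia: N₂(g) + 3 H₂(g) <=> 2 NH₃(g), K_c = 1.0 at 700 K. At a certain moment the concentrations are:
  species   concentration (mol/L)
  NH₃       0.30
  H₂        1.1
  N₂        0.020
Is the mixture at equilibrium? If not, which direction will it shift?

no; Q > K, reaction proceeds in reverse

Q_c = [NH₃]² / ([N₂]·[H₂]³) = (0.30)² / ((0.020)·(1.1)³) = 3.4
Q_c = 3.4 > K_c = 1.0: net reverse reaction.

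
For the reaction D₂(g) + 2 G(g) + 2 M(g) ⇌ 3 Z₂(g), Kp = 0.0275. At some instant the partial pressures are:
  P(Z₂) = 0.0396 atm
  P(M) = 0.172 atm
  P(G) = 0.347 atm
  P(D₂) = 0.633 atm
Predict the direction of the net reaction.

Qp = P(Z₂)³ / (P(D₂)·P(G)²·P(M)²) = (0.0396)³ / ((0.633)·(0.347)²·(0.172)²) = 0.0275
Qp = 0.0275 = Kp, so the system is already at equilibrium.

neither direction; the system is at equilibrium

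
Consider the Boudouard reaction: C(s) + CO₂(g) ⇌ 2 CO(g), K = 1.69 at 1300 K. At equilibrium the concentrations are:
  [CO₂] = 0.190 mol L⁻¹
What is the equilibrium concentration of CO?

(C is a pure solid — omitted from K.)
At equilibrium, K = [CO]² / [CO₂] = 1.69.
([CO])² / (0.190) = 1.69
[CO]² = 0.321 ⇒ [CO] = 0.567 mol L⁻¹

[CO] = 0.567 mol L⁻¹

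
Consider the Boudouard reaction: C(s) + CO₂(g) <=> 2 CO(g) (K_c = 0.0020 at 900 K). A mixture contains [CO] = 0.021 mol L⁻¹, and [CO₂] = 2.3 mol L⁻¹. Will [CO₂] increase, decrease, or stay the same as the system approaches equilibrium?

decrease

(C is a pure solid — omitted from Q_c.)
Q_c = [CO]² / [CO₂] = (0.021)² / (2.3) = 1.9×10⁻⁴
Q_c = 1.9×10⁻⁴ < K_c = 0.0020: net forward reaction.
CO₂ is a reactant, so it decreases.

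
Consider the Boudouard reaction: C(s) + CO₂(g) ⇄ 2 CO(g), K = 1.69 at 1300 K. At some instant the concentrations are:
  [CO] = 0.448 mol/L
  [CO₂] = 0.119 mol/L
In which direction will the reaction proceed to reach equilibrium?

(C is a pure solid — omitted from Q.)
Q = [CO]² / [CO₂] = (0.448)² / (0.119) = 1.69
Q = 1.69 = K, so the system is already at equilibrium.

no net change (already at equilibrium)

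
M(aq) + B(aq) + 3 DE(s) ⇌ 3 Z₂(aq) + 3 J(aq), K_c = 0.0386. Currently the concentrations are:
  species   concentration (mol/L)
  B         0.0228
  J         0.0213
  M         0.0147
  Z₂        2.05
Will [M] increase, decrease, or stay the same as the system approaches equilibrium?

increase

(DE is a pure solid — omitted from Q_c.)
Q_c = [Z₂]³·[J]³ / ([M]·[B]) = (2.05)³·(0.0213)³ / ((0.0147)·(0.0228)) = 0.248
Q_c = 0.248 > K_c = 0.0386: net reverse reaction.
M is a reactant, so it increases.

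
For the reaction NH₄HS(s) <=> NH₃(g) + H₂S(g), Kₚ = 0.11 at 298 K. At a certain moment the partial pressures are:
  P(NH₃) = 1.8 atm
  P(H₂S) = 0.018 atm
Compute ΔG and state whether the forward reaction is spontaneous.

(NH₄HS is a pure solid — omitted from Qₚ.)
Qₚ = P(NH₃)·P(H₂S) = (1.8)·(0.018) = 0.0324
ΔG = RT ln(Qₚ/Kₚ) = (8.314 J mol⁻¹ K⁻¹)(298 K) × ln(0.0324/0.11)
   = (2.478 kJ/mol)(-1.222) = -3.03 kJ/mol
ΔG < 0, so the forward reaction is spontaneous (proceeds forward).

ΔG = -3.03 kJ/mol; the forward reaction is spontaneous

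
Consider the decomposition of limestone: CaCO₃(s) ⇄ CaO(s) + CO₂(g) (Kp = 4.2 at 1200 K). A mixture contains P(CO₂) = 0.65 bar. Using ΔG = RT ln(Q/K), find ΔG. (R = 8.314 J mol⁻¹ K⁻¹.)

(CaCO₃, CaO are pure solids — omitted from Qp.)
Qp = P(CO₂) = 0.650
ΔG = RT ln(Qp/Kp) = (8.314 J mol⁻¹ K⁻¹)(1200 K) × ln(0.650/4.2)
   = (9.977 kJ/mol)(-1.866) = -18.6 kJ/mol
ΔG < 0, so the forward reaction is spontaneous (proceeds forward).

ΔG = -18.6 kJ/mol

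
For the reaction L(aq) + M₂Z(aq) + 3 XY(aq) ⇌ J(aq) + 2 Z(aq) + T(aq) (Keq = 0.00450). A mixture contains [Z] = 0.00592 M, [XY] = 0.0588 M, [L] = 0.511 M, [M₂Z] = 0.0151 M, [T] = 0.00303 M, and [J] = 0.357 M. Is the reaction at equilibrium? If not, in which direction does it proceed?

reverse (toward reactants)

Q = [J]·[Z]²·[T] / ([L]·[M₂Z]·[XY]³) = (0.357)·(0.00592)²·(0.00303) / ((0.511)·(0.0151)·(0.0588)³) = 0.0242
Q = 0.0242 > Keq = 0.00450, so the reverse reaction proceeds.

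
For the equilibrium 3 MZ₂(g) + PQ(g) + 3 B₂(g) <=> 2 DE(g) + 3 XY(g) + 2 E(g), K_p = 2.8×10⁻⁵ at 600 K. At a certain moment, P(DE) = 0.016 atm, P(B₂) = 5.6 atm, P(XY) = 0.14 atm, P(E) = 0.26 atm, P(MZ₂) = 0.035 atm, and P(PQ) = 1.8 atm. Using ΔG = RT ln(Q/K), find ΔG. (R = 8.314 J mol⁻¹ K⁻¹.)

Q_p = P(DE)²·P(XY)³·P(E)² / (P(MZ₂)³·P(PQ)·P(B₂)³) = (0.016)²·(0.14)³·(0.26)² / ((0.035)³·(1.8)·(5.6)³) = 3.50×10⁻⁶
ΔG = RT ln(Q_p/K_p) = (8.314 J mol⁻¹ K⁻¹)(600 K) × ln(3.50×10⁻⁶/2.8×10⁻⁵)
   = (4.988 kJ/mol)(-2.079) = -10.4 kJ/mol
ΔG < 0, so the forward reaction is spontaneous (proceeds forward).

ΔG = -10.4 kJ/mol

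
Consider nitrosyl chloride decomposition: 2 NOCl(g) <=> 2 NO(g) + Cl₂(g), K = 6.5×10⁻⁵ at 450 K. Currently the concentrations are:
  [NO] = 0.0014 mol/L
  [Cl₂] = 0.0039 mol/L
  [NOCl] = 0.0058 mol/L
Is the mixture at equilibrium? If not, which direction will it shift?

Q = [NO]²·[Cl₂] / [NOCl]² = (0.0014)²·(0.0039) / (0.0058)² = 2.3×10⁻⁴
Q = 2.3×10⁻⁴ > K = 6.5×10⁻⁵: net reverse reaction.

no; Q > K, reaction proceeds in reverse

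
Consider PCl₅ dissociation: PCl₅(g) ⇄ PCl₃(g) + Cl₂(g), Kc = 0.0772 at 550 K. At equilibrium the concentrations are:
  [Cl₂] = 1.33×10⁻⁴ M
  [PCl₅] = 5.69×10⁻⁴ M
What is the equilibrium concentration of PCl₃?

[PCl₃] = 0.330 M

At equilibrium, Kc = [PCl₃]·[Cl₂] / [PCl₅] = 0.0772.
([PCl₃])·(1.33×10⁻⁴) / (5.69×10⁻⁴) = 0.0772
[PCl₃] = 0.330 M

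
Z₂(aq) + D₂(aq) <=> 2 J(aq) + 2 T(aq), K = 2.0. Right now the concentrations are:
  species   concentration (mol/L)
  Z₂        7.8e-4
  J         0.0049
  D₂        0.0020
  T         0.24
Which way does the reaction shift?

in the forward direction

Q = [J]²·[T]² / ([Z₂]·[D₂]) = (0.0049)²·(0.24)² / ((7.8e-4)·(0.0020)) = 0.89
Q = 0.89 < K = 2.0, so the forward reaction proceeds.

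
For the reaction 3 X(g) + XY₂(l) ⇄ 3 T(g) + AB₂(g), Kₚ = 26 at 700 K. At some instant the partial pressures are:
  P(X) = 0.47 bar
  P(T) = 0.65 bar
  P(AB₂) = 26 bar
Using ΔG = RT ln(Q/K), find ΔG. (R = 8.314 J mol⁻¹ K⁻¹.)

ΔG = 5.66 kJ/mol

(XY₂ is a pure liquid — omitted from Qₚ.)
Qₚ = P(T)³·P(AB₂) / P(X)³ = (0.65)³·(26) / (0.47)³ = 68.8
ΔG = RT ln(Qₚ/Kₚ) = (8.314 J mol⁻¹ K⁻¹)(700 K) × ln(68.8/26)
   = (5.820 kJ/mol)(0.9731) = 5.66 kJ/mol
ΔG > 0, so the forward reaction is non-spontaneous (proceeds in reverse).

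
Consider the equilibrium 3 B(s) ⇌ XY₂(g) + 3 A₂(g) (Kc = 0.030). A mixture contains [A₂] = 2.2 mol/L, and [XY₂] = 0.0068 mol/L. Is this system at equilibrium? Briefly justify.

no; Q > K, reaction proceeds in reverse

(B is a pure solid — omitted from Qc.)
Qc = [XY₂]·[A₂]³ = (0.0068)·(2.2)³ = 0.072
Qc = 0.072 > Kc = 0.030: net reverse reaction.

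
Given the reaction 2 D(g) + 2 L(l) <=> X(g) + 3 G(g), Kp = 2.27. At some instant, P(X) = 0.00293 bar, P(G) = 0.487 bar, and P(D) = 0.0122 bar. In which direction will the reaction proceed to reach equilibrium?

(L is a pure liquid — omitted from Qp.)
Qp = P(X)·P(G)³ / P(D)² = (0.00293)·(0.487)³ / (0.0122)² = 2.27
Qp = 2.27 = Kp, so the system is already at equilibrium.

neither direction; the system is at equilibrium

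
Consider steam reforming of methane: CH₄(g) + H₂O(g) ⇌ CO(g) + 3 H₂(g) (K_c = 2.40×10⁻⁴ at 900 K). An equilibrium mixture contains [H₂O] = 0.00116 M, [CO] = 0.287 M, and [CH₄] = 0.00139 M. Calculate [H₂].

[H₂] = 0.00110 M

At equilibrium, K_c = [CO]·[H₂]³ / ([CH₄]·[H₂O]) = 2.40×10⁻⁴.
(0.287)·([H₂])³ / ((0.00139)·(0.00116)) = 2.40×10⁻⁴
[H₂]³ = 1.35×10⁻⁹ ⇒ [H₂] = 0.00110 M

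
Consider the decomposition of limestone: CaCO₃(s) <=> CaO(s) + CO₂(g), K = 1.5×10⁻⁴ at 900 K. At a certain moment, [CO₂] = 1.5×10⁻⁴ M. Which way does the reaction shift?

at equilibrium

(CaCO₃, CaO are pure solids — omitted from Q.)
Q = [CO₂] = 1.5×10⁻⁴
Q = 1.5×10⁻⁴ = K, so the system is already at equilibrium.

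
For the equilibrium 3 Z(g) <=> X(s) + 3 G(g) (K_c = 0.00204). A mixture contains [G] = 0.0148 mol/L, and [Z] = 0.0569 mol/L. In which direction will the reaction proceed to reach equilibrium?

(X is a pure solid — omitted from Q_c.)
Q_c = [G]³ / [Z]³ = (0.0148)³ / (0.0569)³ = 0.0176
Q_c = 0.0176 > K_c = 0.00204, so the reverse reaction proceeds.

reverse (toward reactants)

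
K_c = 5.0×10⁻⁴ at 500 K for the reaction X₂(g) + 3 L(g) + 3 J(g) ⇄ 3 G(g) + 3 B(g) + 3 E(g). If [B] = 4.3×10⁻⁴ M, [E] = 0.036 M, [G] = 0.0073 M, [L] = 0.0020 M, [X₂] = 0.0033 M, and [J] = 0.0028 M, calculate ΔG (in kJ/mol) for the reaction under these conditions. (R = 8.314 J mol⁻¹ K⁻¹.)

ΔG = 6.67 kJ/mol

Q_c = [G]³·[B]³·[E]³ / ([X₂]·[L]³·[J]³) = (0.0073)³·(4.3×10⁻⁴)³·(0.036)³ / ((0.0033)·(0.0020)³·(0.0028)³) = 0.00249
ΔG = RT ln(Q_c/K_c) = (8.314 J mol⁻¹ K⁻¹)(500 K) × ln(0.00249/5.0×10⁻⁴)
   = (4.157 kJ/mol)(1.605) = 6.67 kJ/mol
ΔG > 0, so the forward reaction is non-spontaneous (proceeds in reverse).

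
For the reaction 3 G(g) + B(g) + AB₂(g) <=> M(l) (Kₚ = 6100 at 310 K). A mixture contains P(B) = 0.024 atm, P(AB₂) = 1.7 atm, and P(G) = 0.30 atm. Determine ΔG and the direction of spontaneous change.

(M is a pure liquid — omitted from Qₚ.)
Qₚ = 1 / (P(G)³·P(B)·P(AB₂)) = 1 / ((0.30)³·(0.024)·(1.7)) = 908
ΔG = RT ln(Qₚ/Kₚ) = (8.314 J mol⁻¹ K⁻¹)(310 K) × ln(908/6100)
   = (2.577 kJ/mol)(-1.905) = -4.91 kJ/mol
ΔG < 0, so the forward reaction is spontaneous (proceeds forward).

ΔG = -4.91 kJ/mol; the forward reaction is spontaneous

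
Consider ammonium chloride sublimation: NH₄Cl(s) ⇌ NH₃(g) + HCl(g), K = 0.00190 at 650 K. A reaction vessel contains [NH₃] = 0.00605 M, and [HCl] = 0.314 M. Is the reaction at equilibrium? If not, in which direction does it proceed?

no net change (already at equilibrium)

(NH₄Cl is a pure solid — omitted from Q.)
Q = [NH₃]·[HCl] = (0.00605)·(0.314) = 0.00190
Q = 0.00190 = K, so the system is already at equilibrium.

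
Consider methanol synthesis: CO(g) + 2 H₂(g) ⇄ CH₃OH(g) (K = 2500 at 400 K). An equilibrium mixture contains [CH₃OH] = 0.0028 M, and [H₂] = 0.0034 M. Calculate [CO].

[CO] = 0.097 M

At equilibrium, K = [CH₃OH] / ([CO]·[H₂]²) = 2500.
(0.0028) / (([CO])·(0.0034)²) = 2500
[CO] = 0.0969 = 0.097 M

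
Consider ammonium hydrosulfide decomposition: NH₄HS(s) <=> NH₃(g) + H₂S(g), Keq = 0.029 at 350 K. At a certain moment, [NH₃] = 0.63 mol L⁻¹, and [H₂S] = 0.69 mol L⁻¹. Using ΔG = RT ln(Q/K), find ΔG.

ΔG = 7.88 kJ/mol

(NH₄HS is a pure solid — omitted from Q.)
Q = [NH₃]·[H₂S] = (0.63)·(0.69) = 0.435
ΔG = RT ln(Q/Keq) = (8.314 J mol⁻¹ K⁻¹)(350 K) × ln(0.435/0.029)
   = (2.910 kJ/mol)(2.708) = 7.88 kJ/mol
ΔG > 0, so the forward reaction is non-spontaneous (proceeds in reverse).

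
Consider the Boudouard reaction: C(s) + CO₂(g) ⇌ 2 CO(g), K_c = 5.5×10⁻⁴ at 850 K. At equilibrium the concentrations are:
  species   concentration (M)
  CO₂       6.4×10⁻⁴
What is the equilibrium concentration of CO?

[CO] = 5.9×10⁻⁴ M

(C is a pure solid — omitted from K_c.)
At equilibrium, K_c = [CO]² / [CO₂] = 5.5×10⁻⁴.
([CO])² / (6.4×10⁻⁴) = 5.5×10⁻⁴
[CO]² = 3.52×10⁻⁷ ⇒ [CO] = 5.9×10⁻⁴ M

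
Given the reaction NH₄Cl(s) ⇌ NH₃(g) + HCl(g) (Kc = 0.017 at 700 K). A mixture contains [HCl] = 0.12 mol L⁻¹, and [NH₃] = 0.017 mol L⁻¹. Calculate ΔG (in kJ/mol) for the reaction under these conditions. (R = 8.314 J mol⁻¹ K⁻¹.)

ΔG = -12.3 kJ/mol

(NH₄Cl is a pure solid — omitted from Qc.)
Qc = [NH₃]·[HCl] = (0.017)·(0.12) = 0.00204
ΔG = RT ln(Qc/Kc) = (8.314 J mol⁻¹ K⁻¹)(700 K) × ln(0.00204/0.017)
   = (5.820 kJ/mol)(-2.120) = -12.3 kJ/mol
ΔG < 0, so the forward reaction is spontaneous (proceeds forward).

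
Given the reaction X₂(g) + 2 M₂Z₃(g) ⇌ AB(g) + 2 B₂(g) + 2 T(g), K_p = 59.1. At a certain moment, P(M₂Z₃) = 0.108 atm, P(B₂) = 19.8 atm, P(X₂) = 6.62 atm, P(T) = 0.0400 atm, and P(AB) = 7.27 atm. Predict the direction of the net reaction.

at equilibrium

Q_p = P(AB)·P(B₂)²·P(T)² / (P(X₂)·P(M₂Z₃)²) = (7.27)·(19.8)²·(0.0400)² / ((6.62)·(0.108)²) = 59.1
Q_p = 59.1 = K_p, so the system is already at equilibrium.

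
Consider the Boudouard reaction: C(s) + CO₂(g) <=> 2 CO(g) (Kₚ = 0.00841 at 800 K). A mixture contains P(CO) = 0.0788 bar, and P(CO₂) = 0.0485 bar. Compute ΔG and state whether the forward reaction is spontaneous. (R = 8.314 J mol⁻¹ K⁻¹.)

ΔG = 18.1 kJ/mol; the forward reaction is non-spontaneous

(C is a pure solid — omitted from Qₚ.)
Qₚ = P(CO)² / P(CO₂) = (0.0788)² / (0.0485) = 0.128
ΔG = RT ln(Qₚ/Kₚ) = (8.314 J mol⁻¹ K⁻¹)(800 K) × ln(0.128/0.00841)
   = (6.651 kJ/mol)(2.723) = 18.1 kJ/mol
ΔG > 0, so the forward reaction is non-spontaneous (proceeds in reverse).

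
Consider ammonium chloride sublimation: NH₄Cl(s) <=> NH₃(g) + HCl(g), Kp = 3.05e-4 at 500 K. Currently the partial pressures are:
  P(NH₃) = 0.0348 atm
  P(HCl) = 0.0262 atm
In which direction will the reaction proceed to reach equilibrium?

to the left

(NH₄Cl is a pure solid — omitted from Qp.)
Qp = P(NH₃)·P(HCl) = (0.0348)·(0.0262) = 9.12e-4
Qp = 9.12e-4 > Kp = 3.05e-4, so the reverse reaction proceeds.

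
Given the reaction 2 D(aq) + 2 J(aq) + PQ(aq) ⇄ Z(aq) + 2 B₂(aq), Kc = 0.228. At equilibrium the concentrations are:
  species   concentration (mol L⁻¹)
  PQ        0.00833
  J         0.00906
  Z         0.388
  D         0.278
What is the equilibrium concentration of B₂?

At equilibrium, Kc = [Z]·[B₂]² / ([D]²·[J]²·[PQ]) = 0.228.
(0.388)·([B₂])² / ((0.278)²·(0.00906)²·(0.00833)) = 0.228
[B₂]² = 3.11×10⁻⁸ ⇒ [B₂] = 1.76×10⁻⁴ mol L⁻¹

[B₂] = 1.76×10⁻⁴ mol L⁻¹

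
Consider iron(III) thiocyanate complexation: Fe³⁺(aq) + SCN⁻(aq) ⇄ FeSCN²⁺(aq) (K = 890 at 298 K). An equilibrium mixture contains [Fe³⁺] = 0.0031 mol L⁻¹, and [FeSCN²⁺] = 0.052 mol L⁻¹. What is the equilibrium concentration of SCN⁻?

At equilibrium, K = [FeSCN²⁺] / ([Fe³⁺]·[SCN⁻]) = 890.
(0.052) / ((0.0031)·([SCN⁻])) = 890
[SCN⁻] = 0.0188 = 0.019 mol L⁻¹

[SCN⁻] = 0.019 mol L⁻¹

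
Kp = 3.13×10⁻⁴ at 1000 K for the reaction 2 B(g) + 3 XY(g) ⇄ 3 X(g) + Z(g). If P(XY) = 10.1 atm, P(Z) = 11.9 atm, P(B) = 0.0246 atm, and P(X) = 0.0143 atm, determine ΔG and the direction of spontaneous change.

Qp = P(X)³·P(Z) / (P(B)²·P(XY)³) = (0.0143)³·(11.9) / ((0.0246)²·(10.1)³) = 5.58×10⁻⁵
ΔG = RT ln(Qp/Kp) = (8.314 J mol⁻¹ K⁻¹)(1000 K) × ln(5.58×10⁻⁵/3.13×10⁻⁴)
   = (8.314 kJ/mol)(-1.724) = -14.3 kJ/mol
ΔG < 0, so the forward reaction is spontaneous (proceeds forward).

ΔG = -14.3 kJ/mol; the forward reaction is spontaneous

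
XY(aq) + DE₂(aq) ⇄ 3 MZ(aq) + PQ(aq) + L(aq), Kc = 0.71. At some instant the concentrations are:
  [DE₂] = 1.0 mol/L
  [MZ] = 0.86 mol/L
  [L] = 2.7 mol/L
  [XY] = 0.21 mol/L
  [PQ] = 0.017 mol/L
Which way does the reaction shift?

Qc = [MZ]³·[PQ]·[L] / ([XY]·[DE₂]) = (0.86)³·(0.017)·(2.7) / ((0.21)·(1.0)) = 0.14
Qc = 0.14 < Kc = 0.71, so the forward reaction proceeds.

in the forward direction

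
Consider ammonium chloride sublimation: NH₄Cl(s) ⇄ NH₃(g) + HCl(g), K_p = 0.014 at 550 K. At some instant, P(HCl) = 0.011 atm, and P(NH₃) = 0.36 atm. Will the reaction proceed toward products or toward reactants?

(NH₄Cl is a pure solid — omitted from Q_p.)
Q_p = P(NH₃)·P(HCl) = (0.36)·(0.011) = 0.0040
Q_p = 0.0040 < K_p = 0.014, so the forward reaction proceeds.

in the forward direction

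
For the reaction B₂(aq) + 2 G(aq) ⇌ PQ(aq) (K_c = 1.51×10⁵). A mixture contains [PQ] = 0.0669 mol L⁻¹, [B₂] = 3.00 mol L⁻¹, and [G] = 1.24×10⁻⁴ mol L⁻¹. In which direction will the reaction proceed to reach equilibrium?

reverse (toward reactants)

Q_c = [PQ] / ([B₂]·[G]²) = (0.0669) / ((3.00)·(1.24×10⁻⁴)²) = 1.45×10⁶
Q_c = 1.45×10⁶ > K_c = 1.51×10⁵, so the reverse reaction proceeds.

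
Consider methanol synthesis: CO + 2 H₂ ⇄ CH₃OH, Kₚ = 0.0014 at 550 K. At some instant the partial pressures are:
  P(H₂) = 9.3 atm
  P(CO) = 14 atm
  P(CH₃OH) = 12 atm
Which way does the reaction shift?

Qₚ = P(CH₃OH) / (P(CO)·P(H₂)²) = (12) / ((14)·(9.3)²) = 0.0099
Qₚ = 0.0099 > Kₚ = 0.0014, so the reverse reaction proceeds.

toward reactants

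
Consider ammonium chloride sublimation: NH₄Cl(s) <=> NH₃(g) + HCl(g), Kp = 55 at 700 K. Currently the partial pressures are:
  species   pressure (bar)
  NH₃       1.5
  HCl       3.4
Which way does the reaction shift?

forward (toward products)

(NH₄Cl is a pure solid — omitted from Qp.)
Qp = P(NH₃)·P(HCl) = (1.5)·(3.4) = 5.1
Qp = 5.1 < Kp = 55, so the forward reaction proceeds.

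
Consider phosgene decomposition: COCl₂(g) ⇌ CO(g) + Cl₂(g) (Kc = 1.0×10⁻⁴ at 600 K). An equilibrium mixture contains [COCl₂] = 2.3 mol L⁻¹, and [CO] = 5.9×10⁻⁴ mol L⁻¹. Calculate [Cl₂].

At equilibrium, Kc = [CO]·[Cl₂] / [COCl₂] = 1.0×10⁻⁴.
(5.9×10⁻⁴)·([Cl₂]) / (2.3) = 1.0×10⁻⁴
[Cl₂] = 0.390 = 0.39 mol L⁻¹

[Cl₂] = 0.39 mol L⁻¹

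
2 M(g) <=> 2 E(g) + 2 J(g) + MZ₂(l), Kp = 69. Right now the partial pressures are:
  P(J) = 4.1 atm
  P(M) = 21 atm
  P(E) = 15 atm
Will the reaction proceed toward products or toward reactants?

(MZ₂ is a pure liquid — omitted from Qp.)
Qp = P(E)²·P(J)² / P(M)² = (15)²·(4.1)² / (21)² = 8.6
Qp = 8.6 < Kp = 69, so the forward reaction proceeds.

in the forward direction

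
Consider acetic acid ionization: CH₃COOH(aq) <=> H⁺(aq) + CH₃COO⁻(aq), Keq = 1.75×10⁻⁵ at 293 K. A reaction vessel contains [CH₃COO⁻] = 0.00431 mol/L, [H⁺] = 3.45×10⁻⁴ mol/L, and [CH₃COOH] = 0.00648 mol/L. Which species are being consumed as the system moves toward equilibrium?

H⁺, CH₃COO⁻ (products)

Q = [H⁺]·[CH₃COO⁻] / [CH₃COOH] = (3.45×10⁻⁴)·(0.00431) / (0.00648) = 2.29×10⁻⁴
Q = 2.29×10⁻⁴ > Keq = 1.75×10⁻⁵: net reverse reaction.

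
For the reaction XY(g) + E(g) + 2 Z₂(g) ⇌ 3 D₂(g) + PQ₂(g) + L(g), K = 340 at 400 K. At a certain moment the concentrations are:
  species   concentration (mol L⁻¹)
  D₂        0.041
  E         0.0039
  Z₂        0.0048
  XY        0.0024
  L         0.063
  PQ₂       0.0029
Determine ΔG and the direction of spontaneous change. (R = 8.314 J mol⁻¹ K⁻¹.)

Q = [D₂]³·[PQ₂]·[L] / ([XY]·[E]·[Z₂]²) = (0.041)³·(0.0029)·(0.063) / ((0.0024)·(0.0039)·(0.0048)²) = 58.4
ΔG = RT ln(Q/K) = (8.314 J mol⁻¹ K⁻¹)(400 K) × ln(58.4/340)
   = (3.326 kJ/mol)(-1.762) = -5.86 kJ/mol
ΔG < 0, so the forward reaction is spontaneous (proceeds forward).

ΔG = -5.86 kJ/mol; the forward reaction is spontaneous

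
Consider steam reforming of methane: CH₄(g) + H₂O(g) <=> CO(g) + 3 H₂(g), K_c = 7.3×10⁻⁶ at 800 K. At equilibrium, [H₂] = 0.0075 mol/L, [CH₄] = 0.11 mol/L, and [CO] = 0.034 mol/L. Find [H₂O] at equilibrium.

At equilibrium, K_c = [CO]·[H₂]³ / ([CH₄]·[H₂O]) = 7.3×10⁻⁶.
(0.034)·(0.0075)³ / ((0.11)·([H₂O])) = 7.3×10⁻⁶
[H₂O] = 0.0179 = 0.018 mol/L

[H₂O] = 0.018 mol/L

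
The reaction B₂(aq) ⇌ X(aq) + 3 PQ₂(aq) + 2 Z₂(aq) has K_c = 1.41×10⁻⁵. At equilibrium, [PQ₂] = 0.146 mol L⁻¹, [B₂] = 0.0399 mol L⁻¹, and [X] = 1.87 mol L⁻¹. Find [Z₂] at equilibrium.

[Z₂] = 0.00983 mol L⁻¹

At equilibrium, K_c = [X]·[PQ₂]³·[Z₂]² / [B₂] = 1.41×10⁻⁵.
(1.87)·(0.146)³·([Z₂])² / (0.0399) = 1.41×10⁻⁵
[Z₂]² = 9.67×10⁻⁵ ⇒ [Z₂] = 0.00983 mol L⁻¹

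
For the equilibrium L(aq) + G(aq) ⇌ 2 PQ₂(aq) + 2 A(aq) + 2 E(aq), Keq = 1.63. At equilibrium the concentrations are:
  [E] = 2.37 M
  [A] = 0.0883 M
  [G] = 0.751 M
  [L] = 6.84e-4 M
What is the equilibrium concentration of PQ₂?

[PQ₂] = 0.138 M

At equilibrium, Keq = [PQ₂]²·[A]²·[E]² / ([L]·[G]) = 1.63.
([PQ₂])²·(0.0883)²·(2.37)² / ((6.84e-4)·(0.751)) = 1.63
[PQ₂]² = 0.0191 ⇒ [PQ₂] = 0.138 M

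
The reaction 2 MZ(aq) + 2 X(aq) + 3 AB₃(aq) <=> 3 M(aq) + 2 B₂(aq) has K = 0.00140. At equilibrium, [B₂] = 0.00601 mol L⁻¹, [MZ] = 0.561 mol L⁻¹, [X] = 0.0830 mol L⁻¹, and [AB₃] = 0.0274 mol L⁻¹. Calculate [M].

[M] = 0.0120 mol L⁻¹

At equilibrium, K = [M]³·[B₂]² / ([MZ]²·[X]²·[AB₃]³) = 0.00140.
([M])³·(0.00601)² / ((0.561)²·(0.0830)²·(0.0274)³) = 0.00140
[M]³ = 1.73×10⁻⁶ ⇒ [M] = 0.0120 mol L⁻¹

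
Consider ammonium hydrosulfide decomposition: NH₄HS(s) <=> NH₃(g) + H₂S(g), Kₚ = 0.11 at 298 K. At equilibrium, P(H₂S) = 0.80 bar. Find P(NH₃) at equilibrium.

P(NH₃) = 0.14 bar

(NH₄HS is a pure solid — omitted from Kₚ.)
At equilibrium, Kₚ = P(NH₃)·P(H₂S) = 0.11.
(P(NH₃))·(0.80) = 0.11
P(NH₃) = 0.138 = 0.14 bar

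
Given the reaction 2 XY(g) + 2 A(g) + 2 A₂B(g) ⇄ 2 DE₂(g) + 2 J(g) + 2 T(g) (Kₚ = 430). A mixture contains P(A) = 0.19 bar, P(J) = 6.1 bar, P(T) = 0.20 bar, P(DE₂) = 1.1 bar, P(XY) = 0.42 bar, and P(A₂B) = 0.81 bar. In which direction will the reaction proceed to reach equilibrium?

Qₚ = P(DE₂)²·P(J)²·P(T)² / (P(XY)²·P(A)²·P(A₂B)²) = (1.1)²·(6.1)²·(0.20)² / ((0.42)²·(0.19)²·(0.81)²) = 430
Qₚ = 430 = Kₚ, so the system is already at equilibrium.

at equilibrium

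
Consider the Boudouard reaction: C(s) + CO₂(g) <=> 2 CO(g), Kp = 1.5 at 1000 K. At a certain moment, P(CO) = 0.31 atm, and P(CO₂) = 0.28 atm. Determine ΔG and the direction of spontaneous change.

ΔG = -12.3 kJ/mol; the forward reaction is spontaneous

(C is a pure solid — omitted from Qp.)
Qp = P(CO)² / P(CO₂) = (0.31)² / (0.28) = 0.343
ΔG = RT ln(Qp/Kp) = (8.314 J mol⁻¹ K⁻¹)(1000 K) × ln(0.343/1.5)
   = (8.314 kJ/mol)(-1.475) = -12.3 kJ/mol
ΔG < 0, so the forward reaction is spontaneous (proceeds forward).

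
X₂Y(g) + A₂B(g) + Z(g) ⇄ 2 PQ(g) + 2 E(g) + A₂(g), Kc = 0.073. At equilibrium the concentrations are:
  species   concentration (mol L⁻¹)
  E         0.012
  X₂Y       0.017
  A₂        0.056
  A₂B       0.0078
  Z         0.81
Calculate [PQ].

At equilibrium, Kc = [PQ]²·[E]²·[A₂] / ([X₂Y]·[A₂B]·[Z]) = 0.073.
([PQ])²·(0.012)²·(0.056) / ((0.017)·(0.0078)·(0.81)) = 0.073
[PQ]² = 0.972 ⇒ [PQ] = 0.99 mol L⁻¹

[PQ] = 0.99 mol L⁻¹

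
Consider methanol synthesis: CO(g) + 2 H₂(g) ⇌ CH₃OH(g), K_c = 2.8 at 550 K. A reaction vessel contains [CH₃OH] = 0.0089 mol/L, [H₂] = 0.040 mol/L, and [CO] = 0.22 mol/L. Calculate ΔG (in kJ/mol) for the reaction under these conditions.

ΔG = 10.1 kJ/mol

Q_c = [CH₃OH] / ([CO]·[H₂]²) = (0.0089) / ((0.22)·(0.040)²) = 25.3
ΔG = RT ln(Q_c/K_c) = (8.314 J mol⁻¹ K⁻¹)(550 K) × ln(25.3/2.8)
   = (4.573 kJ/mol)(2.201) = 10.1 kJ/mol
ΔG > 0, so the forward reaction is non-spontaneous (proceeds in reverse).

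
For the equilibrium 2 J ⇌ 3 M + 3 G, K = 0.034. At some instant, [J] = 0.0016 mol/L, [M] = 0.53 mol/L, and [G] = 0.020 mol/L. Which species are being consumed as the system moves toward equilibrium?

Q = [M]³·[G]³ / [J]² = (0.53)³·(0.020)³ / (0.0016)² = 0.47
Q = 0.47 > K = 0.034: net reverse reaction.

M, G (products)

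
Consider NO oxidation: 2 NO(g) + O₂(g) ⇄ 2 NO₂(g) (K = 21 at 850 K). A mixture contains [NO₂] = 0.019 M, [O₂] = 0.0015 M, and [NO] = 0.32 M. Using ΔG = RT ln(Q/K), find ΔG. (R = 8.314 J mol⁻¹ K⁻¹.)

Q = [NO₂]² / ([NO]²·[O₂]) = (0.019)² / ((0.32)²·(0.0015)) = 2.35
ΔG = RT ln(Q/K) = (8.314 J mol⁻¹ K⁻¹)(850 K) × ln(2.35/21)
   = (7.067 kJ/mol)(-2.190) = -15.5 kJ/mol
ΔG < 0, so the forward reaction is spontaneous (proceeds forward).

ΔG = -15.5 kJ/mol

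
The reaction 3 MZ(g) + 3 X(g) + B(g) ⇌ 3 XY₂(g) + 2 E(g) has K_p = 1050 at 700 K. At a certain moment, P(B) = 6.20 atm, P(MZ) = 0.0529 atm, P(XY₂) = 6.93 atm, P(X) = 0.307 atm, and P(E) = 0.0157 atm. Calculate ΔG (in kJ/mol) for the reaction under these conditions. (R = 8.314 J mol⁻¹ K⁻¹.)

Q_p = P(XY₂)³·P(E)² / (P(MZ)³·P(X)³·P(B)) = (6.93)³·(0.0157)² / ((0.0529)³·(0.307)³·(6.20)) = 3090
ΔG = RT ln(Q_p/K_p) = (8.314 J mol⁻¹ K⁻¹)(700 K) × ln(3090/1050)
   = (5.820 kJ/mol)(1.079) = 6.28 kJ/mol
ΔG > 0, so the forward reaction is non-spontaneous (proceeds in reverse).

ΔG = 6.28 kJ/mol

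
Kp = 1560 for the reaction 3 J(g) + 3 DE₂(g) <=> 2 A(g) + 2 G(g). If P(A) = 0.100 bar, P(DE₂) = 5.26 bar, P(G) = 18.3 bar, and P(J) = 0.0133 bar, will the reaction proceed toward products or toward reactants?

Qp = P(A)²·P(G)² / (P(J)³·P(DE₂)³) = (0.100)²·(18.3)² / ((0.0133)³·(5.26)³) = 9780
Qp = 9780 > Kp = 1560, so the reverse reaction proceeds.

to the left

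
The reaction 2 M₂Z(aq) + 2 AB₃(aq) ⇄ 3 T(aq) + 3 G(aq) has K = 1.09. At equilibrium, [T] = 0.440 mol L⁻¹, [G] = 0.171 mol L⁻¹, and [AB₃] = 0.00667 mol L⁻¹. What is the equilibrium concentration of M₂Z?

[M₂Z] = 2.96 mol L⁻¹

At equilibrium, K = [T]³·[G]³ / ([M₂Z]²·[AB₃]²) = 1.09.
(0.440)³·(0.171)³ / (([M₂Z])²·(0.00667)²) = 1.09
[M₂Z]² = 8.78 ⇒ [M₂Z] = 2.96 mol L⁻¹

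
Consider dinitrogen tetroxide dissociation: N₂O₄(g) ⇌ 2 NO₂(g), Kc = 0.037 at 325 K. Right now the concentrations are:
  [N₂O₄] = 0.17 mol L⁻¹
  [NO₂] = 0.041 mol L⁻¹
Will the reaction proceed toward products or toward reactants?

Qc = [NO₂]² / [N₂O₄] = (0.041)² / (0.17) = 0.0099
Qc = 0.0099 < Kc = 0.037, so the forward reaction proceeds.

to the right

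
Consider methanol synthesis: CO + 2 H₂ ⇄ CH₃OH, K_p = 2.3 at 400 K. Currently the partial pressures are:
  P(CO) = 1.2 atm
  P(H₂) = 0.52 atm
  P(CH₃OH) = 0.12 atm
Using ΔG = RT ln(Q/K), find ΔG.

Q_p = P(CH₃OH) / (P(CO)·P(H₂)²) = (0.12) / ((1.2)·(0.52)²) = 0.370
ΔG = RT ln(Q_p/K_p) = (8.314 J mol⁻¹ K⁻¹)(400 K) × ln(0.370/2.3)
   = (3.326 kJ/mol)(-1.827) = -6.08 kJ/mol
ΔG < 0, so the forward reaction is spontaneous (proceeds forward).

ΔG = -6.08 kJ/mol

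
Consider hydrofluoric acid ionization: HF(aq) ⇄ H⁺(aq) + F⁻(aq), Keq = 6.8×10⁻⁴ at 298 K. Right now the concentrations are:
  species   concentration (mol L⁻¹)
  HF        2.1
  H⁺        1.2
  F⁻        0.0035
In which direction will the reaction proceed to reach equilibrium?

to the left

Q = [H⁺]·[F⁻] / [HF] = (1.2)·(0.0035) / (2.1) = 0.0020
Q = 0.0020 > Keq = 6.8×10⁻⁴, so the reverse reaction proceeds.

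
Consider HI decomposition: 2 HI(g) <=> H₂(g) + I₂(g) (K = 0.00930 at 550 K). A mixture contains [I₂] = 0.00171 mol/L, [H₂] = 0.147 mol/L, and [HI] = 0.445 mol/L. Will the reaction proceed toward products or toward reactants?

forward (toward products)

Q = [H₂]·[I₂] / [HI]² = (0.147)·(0.00171) / (0.445)² = 0.00127
Q = 0.00127 < K = 0.00930, so the forward reaction proceeds.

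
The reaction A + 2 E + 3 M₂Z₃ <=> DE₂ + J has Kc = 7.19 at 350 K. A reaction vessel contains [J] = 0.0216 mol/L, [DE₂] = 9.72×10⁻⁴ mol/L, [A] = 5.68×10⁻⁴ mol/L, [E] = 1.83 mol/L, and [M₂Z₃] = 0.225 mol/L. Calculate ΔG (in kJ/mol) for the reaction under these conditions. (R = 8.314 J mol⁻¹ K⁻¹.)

ΔG = -5.83 kJ/mol

Qc = [DE₂]·[J] / ([A]·[E]²·[M₂Z₃]³) = (9.72×10⁻⁴)·(0.0216) / ((5.68×10⁻⁴)·(1.83)²·(0.225)³) = 0.969
ΔG = RT ln(Qc/Kc) = (8.314 J mol⁻¹ K⁻¹)(350 K) × ln(0.969/7.19)
   = (2.910 kJ/mol)(-2.004) = -5.83 kJ/mol
ΔG < 0, so the forward reaction is spontaneous (proceeds forward).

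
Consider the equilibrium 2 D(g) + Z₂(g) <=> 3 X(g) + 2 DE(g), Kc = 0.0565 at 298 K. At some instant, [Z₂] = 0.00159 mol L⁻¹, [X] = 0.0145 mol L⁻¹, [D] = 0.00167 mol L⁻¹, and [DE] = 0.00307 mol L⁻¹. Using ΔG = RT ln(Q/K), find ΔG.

ΔG = -5.37 kJ/mol

Qc = [X]³·[DE]² / ([D]²·[Z₂]) = (0.0145)³·(0.00307)² / ((0.00167)²·(0.00159)) = 0.00648
ΔG = RT ln(Qc/Kc) = (8.314 J mol⁻¹ K⁻¹)(298 K) × ln(0.00648/0.0565)
   = (2.478 kJ/mol)(-2.166) = -5.37 kJ/mol
ΔG < 0, so the forward reaction is spontaneous (proceeds forward).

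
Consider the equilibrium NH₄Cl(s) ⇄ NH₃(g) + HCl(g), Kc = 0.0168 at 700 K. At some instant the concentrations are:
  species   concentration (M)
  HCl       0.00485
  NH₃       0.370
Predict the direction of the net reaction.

(NH₄Cl is a pure solid — omitted from Qc.)
Qc = [NH₃]·[HCl] = (0.370)·(0.00485) = 0.00179
Qc = 0.00179 < Kc = 0.0168, so the forward reaction proceeds.

forward (toward products)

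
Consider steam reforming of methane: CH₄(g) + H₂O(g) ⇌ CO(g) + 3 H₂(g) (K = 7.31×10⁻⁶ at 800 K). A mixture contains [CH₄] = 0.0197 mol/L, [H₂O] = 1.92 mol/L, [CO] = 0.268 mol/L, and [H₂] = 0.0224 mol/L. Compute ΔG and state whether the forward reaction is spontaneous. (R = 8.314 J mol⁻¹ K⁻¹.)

ΔG = 15.9 kJ/mol; the forward reaction is non-spontaneous

Q = [CO]·[H₂]³ / ([CH₄]·[H₂O]) = (0.268)·(0.0224)³ / ((0.0197)·(1.92)) = 7.96×10⁻⁵
ΔG = RT ln(Q/K) = (8.314 J mol⁻¹ K⁻¹)(800 K) × ln(7.96×10⁻⁵/7.31×10⁻⁶)
   = (6.651 kJ/mol)(2.388) = 15.9 kJ/mol
ΔG > 0, so the forward reaction is non-spontaneous (proceeds in reverse).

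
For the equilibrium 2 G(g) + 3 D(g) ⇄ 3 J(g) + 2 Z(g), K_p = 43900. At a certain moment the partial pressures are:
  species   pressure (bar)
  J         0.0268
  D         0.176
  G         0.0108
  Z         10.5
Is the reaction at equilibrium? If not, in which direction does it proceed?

toward products

Q_p = P(J)³·P(Z)² / (P(G)²·P(D)³) = (0.0268)³·(10.5)² / ((0.0108)²·(0.176)³) = 3340
Q_p = 3340 < K_p = 43900, so the forward reaction proceeds.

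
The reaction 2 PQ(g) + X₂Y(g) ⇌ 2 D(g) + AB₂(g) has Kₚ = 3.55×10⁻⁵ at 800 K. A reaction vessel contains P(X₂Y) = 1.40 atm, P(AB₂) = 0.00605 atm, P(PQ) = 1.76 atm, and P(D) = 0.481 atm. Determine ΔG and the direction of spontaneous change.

Qₚ = P(D)²·P(AB₂) / (P(PQ)²·P(X₂Y)) = (0.481)²·(0.00605) / ((1.76)²·(1.40)) = 3.23×10⁻⁴
ΔG = RT ln(Qₚ/Kₚ) = (8.314 J mol⁻¹ K⁻¹)(800 K) × ln(3.23×10⁻⁴/3.55×10⁻⁵)
   = (6.651 kJ/mol)(2.208) = 14.7 kJ/mol
ΔG > 0, so the forward reaction is non-spontaneous (proceeds in reverse).

ΔG = 14.7 kJ/mol; the forward reaction is non-spontaneous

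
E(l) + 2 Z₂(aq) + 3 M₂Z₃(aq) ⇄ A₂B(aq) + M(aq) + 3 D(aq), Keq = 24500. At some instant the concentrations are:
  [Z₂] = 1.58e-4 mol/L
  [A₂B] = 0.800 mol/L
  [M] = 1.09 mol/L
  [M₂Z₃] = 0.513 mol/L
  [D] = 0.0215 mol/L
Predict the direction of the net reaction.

in the forward direction

(E is a pure liquid — omitted from Q.)
Q = [A₂B]·[M]·[D]³ / ([Z₂]²·[M₂Z₃]³) = (0.800)·(1.09)·(0.0215)³ / ((1.58e-4)²·(0.513)³) = 2570
Q = 2570 < Keq = 24500, so the forward reaction proceeds.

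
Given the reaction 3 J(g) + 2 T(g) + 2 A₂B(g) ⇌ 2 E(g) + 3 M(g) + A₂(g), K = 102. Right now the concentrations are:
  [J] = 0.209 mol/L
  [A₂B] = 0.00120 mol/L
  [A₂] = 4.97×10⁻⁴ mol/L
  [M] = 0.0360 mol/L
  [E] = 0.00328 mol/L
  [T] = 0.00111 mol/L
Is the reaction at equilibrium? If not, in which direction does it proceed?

Q = [E]²·[M]³·[A₂] / ([J]³·[T]²·[A₂B]²) = (0.00328)²·(0.0360)³·(4.97×10⁻⁴) / ((0.209)³·(0.00111)²·(0.00120)²) = 15.4
Q = 15.4 < K = 102, so the forward reaction proceeds.

toward products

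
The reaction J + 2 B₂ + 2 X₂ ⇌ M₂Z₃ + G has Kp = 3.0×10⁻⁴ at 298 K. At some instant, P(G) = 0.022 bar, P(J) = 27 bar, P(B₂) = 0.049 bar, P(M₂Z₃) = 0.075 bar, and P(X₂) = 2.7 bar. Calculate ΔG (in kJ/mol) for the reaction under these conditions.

Qp = P(M₂Z₃)·P(G) / (P(J)·P(B₂)²·P(X₂)²) = (0.075)·(0.022) / ((27)·(0.049)²·(2.7)²) = 0.00349
ΔG = RT ln(Qp/Kp) = (8.314 J mol⁻¹ K⁻¹)(298 K) × ln(0.00349/3.0×10⁻⁴)
   = (2.478 kJ/mol)(2.454) = 6.08 kJ/mol
ΔG > 0, so the forward reaction is non-spontaneous (proceeds in reverse).

ΔG = 6.08 kJ/mol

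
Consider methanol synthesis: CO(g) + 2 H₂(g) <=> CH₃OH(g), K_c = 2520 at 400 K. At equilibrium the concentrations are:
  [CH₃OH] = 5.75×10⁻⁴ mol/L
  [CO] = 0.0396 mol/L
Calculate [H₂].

At equilibrium, K_c = [CH₃OH] / ([CO]·[H₂]²) = 2520.
(5.75×10⁻⁴) / ((0.0396)·([H₂])²) = 2520
[H₂]² = 5.76×10⁻⁶ ⇒ [H₂] = 0.00240 mol/L

[H₂] = 0.00240 mol/L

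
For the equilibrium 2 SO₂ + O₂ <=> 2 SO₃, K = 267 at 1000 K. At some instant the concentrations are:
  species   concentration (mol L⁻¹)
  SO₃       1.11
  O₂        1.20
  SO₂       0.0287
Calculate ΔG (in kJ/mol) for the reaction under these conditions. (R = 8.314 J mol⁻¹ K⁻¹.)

Q = [SO₃]² / ([SO₂]²·[O₂]) = (1.11)² / ((0.0287)²·(1.20)) = 1250
ΔG = RT ln(Q/K) = (8.314 J mol⁻¹ K⁻¹)(1000 K) × ln(1250/267)
   = (8.314 kJ/mol)(1.544) = 12.8 kJ/mol
ΔG > 0, so the forward reaction is non-spontaneous (proceeds in reverse).

ΔG = 12.8 kJ/mol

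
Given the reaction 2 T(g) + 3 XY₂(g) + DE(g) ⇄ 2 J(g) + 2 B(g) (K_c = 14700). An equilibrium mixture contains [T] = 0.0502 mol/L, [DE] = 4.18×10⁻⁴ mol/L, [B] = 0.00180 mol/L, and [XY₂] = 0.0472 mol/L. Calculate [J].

[J] = 0.709 mol/L

At equilibrium, K_c = [J]²·[B]² / ([T]²·[XY₂]³·[DE]) = 14700.
([J])²·(0.00180)² / ((0.0502)²·(0.0472)³·(4.18×10⁻⁴)) = 14700
[J]² = 0.503 ⇒ [J] = 0.709 mol/L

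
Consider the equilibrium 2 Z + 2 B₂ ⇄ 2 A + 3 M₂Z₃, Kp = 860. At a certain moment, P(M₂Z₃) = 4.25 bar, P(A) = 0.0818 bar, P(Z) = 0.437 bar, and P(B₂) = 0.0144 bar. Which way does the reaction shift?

to the left

Qp = P(A)²·P(M₂Z₃)³ / (P(Z)²·P(B₂)²) = (0.0818)²·(4.25)³ / ((0.437)²·(0.0144)²) = 13000
Qp = 13000 > Kp = 860, so the reverse reaction proceeds.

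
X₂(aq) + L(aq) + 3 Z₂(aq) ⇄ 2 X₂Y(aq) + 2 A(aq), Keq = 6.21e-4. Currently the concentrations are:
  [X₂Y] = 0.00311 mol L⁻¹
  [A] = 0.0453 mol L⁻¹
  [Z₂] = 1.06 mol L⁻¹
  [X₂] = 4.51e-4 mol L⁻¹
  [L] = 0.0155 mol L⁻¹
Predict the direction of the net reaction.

to the left

Q = [X₂Y]²·[A]² / ([X₂]·[L]·[Z₂]³) = (0.00311)²·(0.0453)² / ((4.51e-4)·(0.0155)·(1.06)³) = 0.00238
Q = 0.00238 > Keq = 6.21e-4, so the reverse reaction proceeds.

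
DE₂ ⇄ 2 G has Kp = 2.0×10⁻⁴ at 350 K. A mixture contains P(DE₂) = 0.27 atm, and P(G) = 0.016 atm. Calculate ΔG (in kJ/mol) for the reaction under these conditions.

Qp = P(G)² / P(DE₂) = (0.016)² / (0.27) = 9.48×10⁻⁴
ΔG = RT ln(Qp/Kp) = (8.314 J mol⁻¹ K⁻¹)(350 K) × ln(9.48×10⁻⁴/2.0×10⁻⁴)
   = (2.910 kJ/mol)(1.556) = 4.53 kJ/mol
ΔG > 0, so the forward reaction is non-spontaneous (proceeds in reverse).

ΔG = 4.53 kJ/mol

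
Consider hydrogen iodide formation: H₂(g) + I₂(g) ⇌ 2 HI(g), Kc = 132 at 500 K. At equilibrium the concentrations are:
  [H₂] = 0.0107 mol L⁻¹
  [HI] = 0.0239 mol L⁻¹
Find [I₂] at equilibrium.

At equilibrium, Kc = [HI]² / ([H₂]·[I₂]) = 132.
(0.0239)² / ((0.0107)·([I₂])) = 132
[I₂] = 4.04×10⁻⁴ mol L⁻¹

[I₂] = 4.04×10⁻⁴ mol L⁻¹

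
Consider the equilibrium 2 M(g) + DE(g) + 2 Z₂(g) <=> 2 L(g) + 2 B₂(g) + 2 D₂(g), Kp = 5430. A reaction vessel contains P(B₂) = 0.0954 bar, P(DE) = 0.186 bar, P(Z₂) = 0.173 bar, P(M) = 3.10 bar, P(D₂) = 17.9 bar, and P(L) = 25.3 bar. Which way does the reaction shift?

Qp = P(L)²·P(B₂)²·P(D₂)² / (P(M)²·P(DE)·P(Z₂)²) = (25.3)²·(0.0954)²·(17.9)² / ((3.10)²·(0.186)·(0.173)²) = 34900
Qp = 34900 > Kp = 5430, so the reverse reaction proceeds.

toward reactants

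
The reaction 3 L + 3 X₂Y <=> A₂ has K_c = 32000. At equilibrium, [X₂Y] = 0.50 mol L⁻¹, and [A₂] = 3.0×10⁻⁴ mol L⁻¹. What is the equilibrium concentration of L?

At equilibrium, K_c = [A₂] / ([L]³·[X₂Y]³) = 32000.
(3.0×10⁻⁴) / (([L])³·(0.50)³) = 32000
[L]³ = 7.50×10⁻⁸ ⇒ [L] = 0.0042 mol L⁻¹

[L] = 0.0042 mol L⁻¹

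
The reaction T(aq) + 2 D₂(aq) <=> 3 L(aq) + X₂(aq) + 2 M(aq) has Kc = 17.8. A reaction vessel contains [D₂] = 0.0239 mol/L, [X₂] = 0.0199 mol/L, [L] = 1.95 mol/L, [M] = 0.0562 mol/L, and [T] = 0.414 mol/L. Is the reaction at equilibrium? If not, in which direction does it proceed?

forward (toward products)

Qc = [L]³·[X₂]·[M]² / ([T]·[D₂]²) = (1.95)³·(0.0199)·(0.0562)² / ((0.414)·(0.0239)²) = 1.97
Qc = 1.97 < Kc = 17.8, so the forward reaction proceeds.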